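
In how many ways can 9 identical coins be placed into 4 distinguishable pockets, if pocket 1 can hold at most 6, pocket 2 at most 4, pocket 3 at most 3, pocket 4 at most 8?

Ignoring the caps, the number of non-negative solutions to x_1+…+x_4 = 9 is C(12,3) = 220.
Subtract solutions that violate a single cap (substitute x_i' = x_i − (cap_i+1)): x_1 ≥ 7 gives C(5,3) = 10; x_2 ≥ 5 gives C(7,3) = 35; x_3 ≥ 4 gives C(8,3) = 56; x_4 ≥ 9 gives C(3,3) = 1. Together 102.
Add back pairs where two caps are both exceeded: 0 + 0 + 0 + 1 + 0 + 0 = 1.
By inclusion–exclusion the count is 220 − 102 + 1 = 119.

119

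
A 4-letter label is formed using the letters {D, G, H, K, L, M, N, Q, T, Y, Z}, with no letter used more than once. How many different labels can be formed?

7920

Choose and order 4 of the 11 symbols: the first letter has 11 options, the next 10, then 9, 8.
11 × 10 × 9 × 8 = 7920.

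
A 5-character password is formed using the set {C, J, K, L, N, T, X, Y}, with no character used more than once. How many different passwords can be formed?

With no repetition, fill the 5 characters in order: 8 choices, then 7, down to 4.
That product is 8 × 7 × 6 × 5 × 4 = 6720.

6720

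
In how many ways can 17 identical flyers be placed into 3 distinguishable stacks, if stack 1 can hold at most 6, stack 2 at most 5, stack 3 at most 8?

6

Ignoring the caps, the number of non-negative solutions to x_1+…+x_3 = 17 is C(19,2) = 171.
Subtract solutions that violate a single cap (substitute x_i' = x_i − (cap_i+1)): x_1 ≥ 7 gives C(12,2) = 66; x_2 ≥ 6 gives C(13,2) = 78; x_3 ≥ 9 gives C(10,2) = 45. Together 189.
Add back pairs where two caps are both exceeded: 15 + 3 + 6 = 24.
By inclusion–exclusion the count is 171 − 189 + 24 = 6.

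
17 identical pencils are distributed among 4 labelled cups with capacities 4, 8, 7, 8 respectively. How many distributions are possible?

Ignoring the caps, the number of non-negative solutions to x_1+…+x_4 = 17 is C(20,3) = 1140.
Subtract solutions that violate a single cap (substitute x_i' = x_i − (cap_i+1)): x_1 ≥ 5 gives C(15,3) = 455; x_2 ≥ 9 gives C(11,3) = 165; x_3 ≥ 8 gives C(12,3) = 220; x_4 ≥ 9 gives C(11,3) = 165. Together 1005.
Add back pairs where two caps are both exceeded: 20 + 35 + 20 + 1 + 0 + 1 = 77.
By inclusion–exclusion the count is 1140 − 1005 + 77 = 212.

212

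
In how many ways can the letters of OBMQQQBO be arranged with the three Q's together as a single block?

Treat the 3 copies of Q as a single block. The multiset to arrange is then {QQQ, B, B, M, O, O}, 6 items in all.
That gives (6)!/(2!·2!) = 180 arrangements.

180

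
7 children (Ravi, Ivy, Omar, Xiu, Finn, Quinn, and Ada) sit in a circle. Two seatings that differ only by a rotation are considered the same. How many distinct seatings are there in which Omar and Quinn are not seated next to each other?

Without the restriction there are (6)! = 720 seatings.
Those with Omar next to Quinn: fuse the pair into one unit and seat 6 units around a circle — 2·(5)! = 240.
Subtracting, 720 − 240 = 480.

480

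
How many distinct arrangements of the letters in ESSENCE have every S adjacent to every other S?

Treat the 2 copies of S as a single block. The multiset to arrange is then {SS, C, E, E, E, N}, 6 items in all.
That gives (6)!/(3!) = 120 arrangements.

120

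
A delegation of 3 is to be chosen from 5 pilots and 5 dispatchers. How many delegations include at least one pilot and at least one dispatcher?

Unrestricted: C(10,3) = 120 ways to pick any 3 of the 10.
Selections missing a whole group: no pilots → C(5,3) = 10; no dispatchers → C(5,3) = 10.
Both groups omitted at once is impossible, so 120 − 20 = 100.

100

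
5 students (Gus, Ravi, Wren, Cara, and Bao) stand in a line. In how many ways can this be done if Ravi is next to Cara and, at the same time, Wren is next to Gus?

24

Treat {Ravi,Cara} as one block (2 orders) and {Wren,Gus} as another (2 orders).
That leaves 3 units to arrange: 2 × 2 × 3! = 4 × 6 = 24.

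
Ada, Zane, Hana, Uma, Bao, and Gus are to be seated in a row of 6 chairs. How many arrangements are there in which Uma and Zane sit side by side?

240

Place the 4 others and the Uma-Zane pair as 5 objects in a line; the pair has 2 internal arrangements.
So the count is 2·(5)! = 240.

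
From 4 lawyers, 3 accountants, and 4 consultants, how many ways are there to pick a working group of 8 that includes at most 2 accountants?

Split by how many accountants are chosen (0 through 2).
Sum: C(3,0)·C(8,8) + C(3,1)·C(8,7) + C(3,2)·C(8,6) = 1 + 24 + 84 = 109.

109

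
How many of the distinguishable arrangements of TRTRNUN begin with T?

Fix T in the first position and arrange the remaining 6 letters.
Those 6 letters have N appearing twice and R appearing twice, giving (6)!/(2!·2!) = 180.

180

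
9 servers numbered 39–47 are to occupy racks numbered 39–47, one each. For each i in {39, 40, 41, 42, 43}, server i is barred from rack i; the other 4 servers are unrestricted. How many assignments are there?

205056

Let Aᵢ (for 39 ≤ i ≤ 43) be the placements that put server i in its forbidden rack. Any j of these fix j positions, leaving (9−j)! ways to fill the rest, and there are C(5,j) ways to pick which j.
By inclusion–exclusion, the number of valid placements is Σ_{j=0}^{5} (−1)^j C(5,j)·(9−j)!.
Computing: 362880 − 201600 + 50400 − 7200 + 600 − 24 = 205056.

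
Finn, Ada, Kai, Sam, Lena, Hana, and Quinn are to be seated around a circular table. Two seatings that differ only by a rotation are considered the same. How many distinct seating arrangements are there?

Seat Finn anywhere (absorbing the rotational symmetry), then permute the other 6: (6)! = 720.

720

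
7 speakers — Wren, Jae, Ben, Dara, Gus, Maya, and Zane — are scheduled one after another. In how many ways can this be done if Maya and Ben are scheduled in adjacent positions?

1440

Treat {Maya, Ben} as a single unit. There are 6 units to order, and the pair itself can be ordered 2 ways.
So the count is 2·(6)! = 1440.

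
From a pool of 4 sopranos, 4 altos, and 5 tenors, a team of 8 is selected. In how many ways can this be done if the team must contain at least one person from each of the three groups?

1268

Total 8-person selections from all 13: C(13,8) = 1287.
Subtract selections that omit an entire group: no sopranos → C(9,8) = 9; no altos → C(9,8) = 9; no tenors → C(8,8) = 1.
Add back selections omitting two groups (i.e. drawn from a single group): C(4,8) + C(4,8) + C(5,8) = 0.
By inclusion–exclusion: 1287 − 19 + 0 = 1268.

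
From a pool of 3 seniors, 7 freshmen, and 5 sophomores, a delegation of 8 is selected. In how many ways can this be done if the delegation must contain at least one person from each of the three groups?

5894

Total 8-person selections from all 15: C(15,8) = 6435.
Selections missing a whole group: no seniors → C(12,8) = 495; no freshmen → C(8,8) = 1; no sophomores → C(10,8) = 45.
Add back selections omitting two groups (i.e. drawn from a single group): C(3,8) + C(7,8) + C(5,8) = 0.
By inclusion–exclusion: 6435 − 541 + 0 = 5894.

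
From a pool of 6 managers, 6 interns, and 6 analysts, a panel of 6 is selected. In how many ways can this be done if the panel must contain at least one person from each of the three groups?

15795

Total 6-person selections from all 18: C(18,6) = 18564.
Selections missing a whole group: no managers → C(12,6) = 924; no interns → C(12,6) = 924; no analysts → C(12,6) = 924.
Add back selections omitting two groups (i.e. drawn from a single group): C(6,6) + C(6,6) + C(6,6) = 3.
By inclusion–exclusion: 18564 − 2772 + 3 = 15795.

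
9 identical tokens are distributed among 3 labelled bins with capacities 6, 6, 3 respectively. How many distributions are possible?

Without the upper bounds there are C(11,2) = 55 ways to split 9 among 3 bins.
Subtract solutions that violate a single cap (substitute x_i' = x_i − (cap_i+1)): x_1 ≥ 7 gives C(4,2) = 6; x_2 ≥ 7 gives C(4,2) = 6; x_3 ≥ 4 gives C(7,2) = 21. Together 33.
No two caps can be exceeded simultaneously, so the pair terms are all 0.
By inclusion–exclusion the count is 55 − 33 + 0 = 22.

22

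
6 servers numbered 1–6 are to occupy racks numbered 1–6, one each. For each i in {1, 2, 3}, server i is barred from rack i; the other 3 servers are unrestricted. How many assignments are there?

Let Aᵢ (for i ∈ {1, 2, 3}) be the placements that put server i in its forbidden rack. Any j of these fix j positions, leaving (6−j)! ways to fill the rest, and there are C(3,j) ways to pick which j.
By inclusion–exclusion, the number of valid placements is Σ_{j=0}^{3} (−1)^j C(3,j)·(6−j)!.
Computing: 720 − 360 + 72 − 6 = 426.

426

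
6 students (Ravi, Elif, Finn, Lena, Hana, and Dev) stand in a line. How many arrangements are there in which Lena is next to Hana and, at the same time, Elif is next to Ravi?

96

Treat {Lena,Hana} as one block (2 orders) and {Elif,Ravi} as another (2 orders).
That leaves 4 units to arrange: 2 × 2 × 4! = 4 × 24 = 96.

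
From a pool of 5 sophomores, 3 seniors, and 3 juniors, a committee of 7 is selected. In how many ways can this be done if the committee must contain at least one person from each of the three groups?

Total 7-person selections from all 11: C(11,7) = 330.
Selections missing a whole group: no sophomores → C(6,7) = 0; no seniors → C(8,7) = 8; no juniors → C(8,7) = 8.
Add back selections omitting two groups (i.e. drawn from a single group): C(5,7) + C(3,7) + C(3,7) = 0.
By inclusion–exclusion: 330 − 16 + 0 = 314.

314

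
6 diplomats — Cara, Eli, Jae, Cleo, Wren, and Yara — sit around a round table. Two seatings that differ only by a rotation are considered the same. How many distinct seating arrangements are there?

120

Around a circle, 6 distinct people have 6!/6 = (5)! = 120 rotationally distinct seatings.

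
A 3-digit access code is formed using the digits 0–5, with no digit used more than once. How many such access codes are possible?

120

This is a permutation of 3 out of 6: P(6,3) = 6!/3!.
6 × 5 × 4 = 120.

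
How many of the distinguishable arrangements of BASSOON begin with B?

With the first slot taken by B, it remains to arrange the other 6 letters (ASSOON).
Those 6 letters have O appearing twice and S appearing twice, giving (6)!/(2!·2!) = 180.

180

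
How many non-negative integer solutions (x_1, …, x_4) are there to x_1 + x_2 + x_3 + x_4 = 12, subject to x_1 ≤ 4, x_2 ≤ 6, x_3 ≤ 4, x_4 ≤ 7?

136

Without the upper bounds there are C(15,3) = 455 ways to split 12 among 4 variables.
Subtract solutions that violate a single cap (substitute x_i' = x_i − (cap_i+1)): x_1 ≥ 5 gives C(10,3) = 120; x_2 ≥ 7 gives C(8,3) = 56; x_3 ≥ 5 gives C(10,3) = 120; x_4 ≥ 8 gives C(7,3) = 35. Together 331.
Add back pairs where two caps are both exceeded: 1 + 10 + 0 + 1 + 0 + 0 = 12.
By inclusion–exclusion the count is 455 − 331 + 12 = 136.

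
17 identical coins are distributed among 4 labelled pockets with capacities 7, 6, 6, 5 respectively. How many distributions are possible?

By stars and bars, unrestricted non-negative solutions to x_1+…+x_4 = 17 number C(17+3,3) = 1140.
Subtract solutions that violate a single cap (substitute x_i' = x_i − (cap_i+1)): x_1 ≥ 8 gives C(12,3) = 220; x_2 ≥ 7 gives C(13,3) = 286; x_3 ≥ 7 gives C(13,3) = 286; x_4 ≥ 6 gives C(14,3) = 364. Together 1156.
Add back pairs where two caps are both exceeded: 10 + 10 + 20 + 20 + 35 + 35 = 130.
By inclusion–exclusion the count is 1140 − 1156 + 130 = 114.

114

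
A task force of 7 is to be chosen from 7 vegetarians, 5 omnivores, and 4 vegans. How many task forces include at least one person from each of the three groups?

10283

With no constraint there are C(16,7) = 11440 possible selections.
Selections missing a whole group: no vegetarians → C(9,7) = 36; no omnivores → C(11,7) = 330; no vegans → C(12,7) = 792.
Add back selections omitting two groups (i.e. drawn from a single group): C(7,7) + C(5,7) + C(4,7) = 1.
By inclusion–exclusion: 11440 − 1158 + 1 = 10283.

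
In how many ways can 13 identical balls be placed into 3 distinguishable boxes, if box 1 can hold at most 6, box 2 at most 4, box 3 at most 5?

By stars and bars, unrestricted non-negative solutions to x_1+…+x_3 = 13 number C(13+2,2) = 105.
Subtract solutions that violate a single cap (substitute x_i' = x_i − (cap_i+1)): x_1 ≥ 7 gives C(8,2) = 28; x_2 ≥ 5 gives C(10,2) = 45; x_3 ≥ 6 gives C(9,2) = 36. Together 109.
Add back pairs where two caps are both exceeded: 3 + 1 + 6 = 10.
By inclusion–exclusion the count is 105 − 109 + 10 = 6.

6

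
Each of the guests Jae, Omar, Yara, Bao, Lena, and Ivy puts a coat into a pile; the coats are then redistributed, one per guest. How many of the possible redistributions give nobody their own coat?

Let Aᵢ be the assignments in which guest i gets their own coat. We want the size of the complement of A₁∪…∪A_6.
By inclusion–exclusion this is Σ_{j=0}^{6} (−1)^j C(6,j)·(6−j)!.
Computing: 720 − 720 + 360 − 120 + 30 − 6 + 1 = 265.

265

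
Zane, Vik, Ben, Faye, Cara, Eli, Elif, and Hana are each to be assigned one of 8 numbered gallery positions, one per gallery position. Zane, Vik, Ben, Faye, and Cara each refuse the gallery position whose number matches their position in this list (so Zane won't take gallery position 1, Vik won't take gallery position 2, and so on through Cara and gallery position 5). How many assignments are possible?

Let Aᵢ (for 1 ≤ i ≤ 5) be the placements that put person i in their forbidden gallery position. Any j of these fix j positions, leaving (8−j)! ways to fill the rest, and there are C(5,j) ways to pick which j.
By inclusion–exclusion, the number of valid placements is Σ_{j=0}^{5} (−1)^j C(5,j)·(8−j)!.
Computing: 40320 − 25200 + 7200 − 1200 + 120 − 6 = 21234.

21234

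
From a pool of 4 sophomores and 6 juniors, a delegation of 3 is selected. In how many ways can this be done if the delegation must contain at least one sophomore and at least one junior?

96

Unrestricted: C(10,3) = 120 ways to pick any 3 of the 10.
Selections missing a whole group: no sophomores → C(6,3) = 20; no juniors → C(4,3) = 4.
Both groups omitted at once is impossible, so 120 − 24 = 96.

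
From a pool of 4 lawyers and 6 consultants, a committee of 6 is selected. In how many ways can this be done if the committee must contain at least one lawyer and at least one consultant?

Unrestricted: C(10,6) = 210 ways to pick any 6 of the 10.
Selections missing a whole group: no lawyers → C(6,6) = 1; no consultants → C(4,6) = 0.
Both groups omitted at once is impossible, so 210 − 1 = 209.

209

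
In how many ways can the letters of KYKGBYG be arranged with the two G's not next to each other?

450

Total arrangements of KYKGBYG: 7!/(2!·2!·2!) = 630.
If the two G's are adjacent, glue them into one block, leaving 6 items to arrange: (6)!/(2!·2!) = 180 ways.
Subtracting, 630 − 180 = 450 arrangements keep the G's apart.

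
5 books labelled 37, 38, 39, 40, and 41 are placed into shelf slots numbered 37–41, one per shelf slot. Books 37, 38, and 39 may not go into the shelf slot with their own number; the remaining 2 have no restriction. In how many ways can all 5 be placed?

Let Aᵢ (for i ∈ {37, 38, 39}) be the placements that put book i in its forbidden shelf slot. Any j of these fix j positions, leaving (5−j)! ways to fill the rest, and there are C(3,j) ways to pick which j.
By inclusion–exclusion, the number of valid placements is Σ_{j=0}^{3} (−1)^j C(3,j)·(5−j)!.
Computing: 120 − 72 + 18 − 2 = 64.

64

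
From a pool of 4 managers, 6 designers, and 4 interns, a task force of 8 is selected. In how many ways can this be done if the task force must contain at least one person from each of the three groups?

Total 8-person selections from all 14: C(14,8) = 3003.
Subtract selections that omit an entire group: no managers → C(10,8) = 45; no designers → C(8,8) = 1; no interns → C(10,8) = 45.
Add back selections omitting two groups (i.e. drawn from a single group): C(4,8) + C(6,8) + C(4,8) = 0.
By inclusion–exclusion: 3003 − 91 + 0 = 2912.

2912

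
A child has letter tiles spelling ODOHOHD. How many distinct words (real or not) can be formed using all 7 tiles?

ODOHOHD has 7 letters with D appearing twice, H appearing twice, and O appearing 3 times.
The number of distinct arrangements is 7!/(3!·2!·2!) = 5040/24 = 210.

210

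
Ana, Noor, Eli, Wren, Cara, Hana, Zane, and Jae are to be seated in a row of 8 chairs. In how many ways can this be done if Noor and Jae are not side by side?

30240

Of the 8! = 40320 arrangements, those with Noor and Jae adjacent number 2 × 7! = 10080 (treat the pair as a block with 2 internal orders).
So 40320 − 10080 = 30240 arrangements keep them apart.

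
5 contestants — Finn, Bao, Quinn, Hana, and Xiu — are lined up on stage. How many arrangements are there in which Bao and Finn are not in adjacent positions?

72

Of the 5! = 120 arrangements, those with Bao and Finn adjacent number 2 × 4! = 48 (treat the pair as a block with 2 internal orders).
So 120 − 48 = 72 arrangements keep them apart.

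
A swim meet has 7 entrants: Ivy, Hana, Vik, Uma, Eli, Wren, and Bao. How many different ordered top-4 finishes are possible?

840

This is an ordered selection of 4 from 7: P(7,4).
That gives 7 × 6 × 5 × 4 = 840.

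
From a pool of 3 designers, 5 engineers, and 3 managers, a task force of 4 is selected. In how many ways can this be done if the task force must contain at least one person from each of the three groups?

180

Unrestricted: C(11,4) = 330 ways to pick any 4 of the 11.
Selections missing a whole group: no designers → C(8,4) = 70; no engineers → C(6,4) = 15; no managers → C(8,4) = 70.
Add back selections omitting two groups (i.e. drawn from a single group): C(3,4) + C(5,4) + C(3,4) = 5.
By inclusion–exclusion: 330 − 155 + 5 = 180.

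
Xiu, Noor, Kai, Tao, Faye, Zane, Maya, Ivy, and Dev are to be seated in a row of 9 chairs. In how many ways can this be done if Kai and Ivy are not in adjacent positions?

There are 9! = 362880 arrangements in all. If Kai and Ivy are adjacent, merging them into one block gives 2·(8)! = 80640 arrangements.
Complementary counting: 362880 − 80640 = 282240.

282240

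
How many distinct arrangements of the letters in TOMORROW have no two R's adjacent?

Total arrangements of TOMORROW: 8!/(3!·2!) = 3360.
Arrangements with the R's together: treat RR as one letter, giving (7)!/(3!) = 840.
Subtracting, 3360 − 840 = 2520 arrangements keep the R's apart.

2520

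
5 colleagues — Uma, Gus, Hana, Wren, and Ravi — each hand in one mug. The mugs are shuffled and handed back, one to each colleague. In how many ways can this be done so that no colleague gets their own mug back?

Count assignments avoiding every fixed point. For any j of the 5 colleagues fixed to their own mug, the other 5−j can be arranged in (5−j)! ways.
By inclusion–exclusion this is Σ_{j=0}^{5} (−1)^j C(5,j)·(5−j)!.
Computing: 120 − 120 + 60 − 20 + 5 − 1 = 44.

44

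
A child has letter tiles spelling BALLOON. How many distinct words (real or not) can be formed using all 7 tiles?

Letter multiplicities in BALLOON: A×1, B×1, L×2, N×1, O×2.
So there are 7! / (2!·2!) = 1260 distinguishable arrangements.

1260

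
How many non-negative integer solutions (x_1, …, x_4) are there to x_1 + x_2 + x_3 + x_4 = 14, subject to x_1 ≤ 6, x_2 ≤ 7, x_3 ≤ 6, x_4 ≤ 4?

Ignoring the caps, the number of non-negative solutions to x_1+…+x_4 = 14 is C(17,3) = 680.
Subtract solutions that violate a single cap (substitute x_i' = x_i − (cap_i+1)): x_1 ≥ 7 gives C(10,3) = 120; x_2 ≥ 8 gives C(9,3) = 84; x_3 ≥ 7 gives C(10,3) = 120; x_4 ≥ 5 gives C(12,3) = 220. Together 544.
Add back pairs where two caps are both exceeded: 0 + 1 + 10 + 0 + 4 + 10 = 25.
By inclusion–exclusion the count is 680 − 544 + 25 = 161.

161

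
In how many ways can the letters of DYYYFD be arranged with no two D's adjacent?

40

There are 6!/(3!·2!) = 60 arrangements of DYYYFD in total.
Arrangements with the D's together: treat DD as one letter, giving (5)!/(3!) = 20.
Subtracting, 60 − 20 = 40 arrangements keep the D's apart.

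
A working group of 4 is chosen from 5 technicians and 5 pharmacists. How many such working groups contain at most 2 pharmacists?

Split by how many pharmacists are chosen (0 through 2).
Sum: C(5,0)·C(5,4) + C(5,1)·C(5,3) + C(5,2)·C(5,2) = 5 + 50 + 100 = 155.

155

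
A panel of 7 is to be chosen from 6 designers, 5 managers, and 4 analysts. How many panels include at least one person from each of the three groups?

With no constraint there are C(15,7) = 6435 possible selections.
Subtract selections that omit an entire group: no designers → C(9,7) = 36; no managers → C(10,7) = 120; no analysts → C(11,7) = 330.
Add back selections omitting two groups (i.e. drawn from a single group): C(6,7) + C(5,7) + C(4,7) = 0.
By inclusion–exclusion: 6435 − 486 + 0 = 5949.

5949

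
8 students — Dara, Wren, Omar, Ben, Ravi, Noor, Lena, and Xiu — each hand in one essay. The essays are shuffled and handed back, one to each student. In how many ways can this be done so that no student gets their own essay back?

Let Aᵢ be the assignments in which student i gets their own essay. We want the size of the complement of A₁∪…∪A_8.
By inclusion–exclusion this is Σ_{j=0}^{8} (−1)^j C(8,j)·(8−j)!.
Computing: 40320 − 40320 + 20160 − 6720 + 1680 − 336 + 56 − 8 + 1 = 14833.

14833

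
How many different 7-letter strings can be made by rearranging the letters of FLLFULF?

FLLFULF has 7 letters with F appearing 3 times and L appearing 3 times.
So there are 7! / (3!·3!) = 140 distinguishable arrangements.

140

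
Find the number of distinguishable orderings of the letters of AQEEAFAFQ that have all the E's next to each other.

Treat the 2 copies of E as a single block. The multiset to arrange is then {EE, A, A, A, F, F, Q, Q}, 8 items in all.
That gives (8)!/(3!·2!·2!) = 1680 arrangements.

1680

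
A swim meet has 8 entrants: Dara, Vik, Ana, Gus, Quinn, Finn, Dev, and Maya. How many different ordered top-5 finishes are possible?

6720

This is an ordered selection of 5 from 8: P(8,5).
That gives 8 × 7 × 6 × 5 × 4 = 6720.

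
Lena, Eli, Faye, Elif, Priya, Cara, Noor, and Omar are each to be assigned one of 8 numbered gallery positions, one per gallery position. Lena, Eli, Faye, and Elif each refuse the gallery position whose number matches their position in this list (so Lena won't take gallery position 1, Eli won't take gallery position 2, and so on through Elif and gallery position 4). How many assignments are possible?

24024

Let Aᵢ (for 1 ≤ i ≤ 4) be the placements that put person i in their forbidden gallery position. Any j of these fix j positions, leaving (8−j)! ways to fill the rest, and there are C(4,j) ways to pick which j.
By inclusion–exclusion, the number of valid placements is Σ_{j=0}^{4} (−1)^j C(4,j)·(8−j)!.
Computing: 40320 − 20160 + 4320 − 480 + 24 = 24024.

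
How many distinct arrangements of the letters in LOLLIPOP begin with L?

Fix L in the first position and arrange the remaining 7 letters.
Those 7 letters have L appearing twice, O appearing twice, and P appearing twice, giving (7)!/(2!·2!·2!) = 630.

630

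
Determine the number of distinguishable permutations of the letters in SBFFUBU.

630

Letter multiplicities in SBFFUBU: B×2, F×2, S×1, U×2.
So there are 7! / (2!·2!·2!) = 630 distinguishable arrangements.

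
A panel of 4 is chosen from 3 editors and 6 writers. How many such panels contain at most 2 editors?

120

Split by how many editors are chosen (0 through 2).
Sum: C(3,0)·C(6,4) + C(3,1)·C(6,3) + C(3,2)·C(6,2) = 15 + 60 + 45 = 120.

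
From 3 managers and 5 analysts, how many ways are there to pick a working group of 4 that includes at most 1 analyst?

5

Split by how many analysts are chosen (0 through 1).
Sum: C(5,0)·C(3,4) + C(5,1)·C(3,3) = 0 + 5 = 5.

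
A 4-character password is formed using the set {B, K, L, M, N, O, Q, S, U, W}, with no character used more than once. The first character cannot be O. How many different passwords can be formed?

The first character has 10−1 = 9 choices (anything except O).
The remaining 3 characters are filled from the other 9 symbols without repetition: 9 × 8 × 7 = 504.
Total: 9 × 504 = 4536.

4536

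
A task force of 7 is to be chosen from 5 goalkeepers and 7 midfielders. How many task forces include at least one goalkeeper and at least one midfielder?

Total 7-person selections from all 12: C(12,7) = 792.
Selections missing a whole group: no goalkeepers → C(7,7) = 1; no midfielders → C(5,7) = 0.
Both groups omitted at once is impossible, so 792 − 1 = 791.

791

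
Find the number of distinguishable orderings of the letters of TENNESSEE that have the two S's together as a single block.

Treat the 2 copies of S as a single block. The multiset to arrange is then {SS, E, E, E, E, N, N, T}, 8 items in all.
That gives (8)!/(4!·2!) = 840 arrangements.

840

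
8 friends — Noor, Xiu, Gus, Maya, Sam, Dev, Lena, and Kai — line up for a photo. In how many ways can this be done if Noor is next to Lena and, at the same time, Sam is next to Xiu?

Treat {Noor,Lena} as one block (2 orders) and {Sam,Xiu} as another (2 orders).
That leaves 6 units to arrange: 2 × 2 × 6! = 4 × 720 = 2880.

2880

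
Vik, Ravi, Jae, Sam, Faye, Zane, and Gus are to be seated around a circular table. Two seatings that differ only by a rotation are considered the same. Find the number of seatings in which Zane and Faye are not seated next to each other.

480

All circular seatings of 7 people number (6)! = 720.
Seatings with Zane beside Faye: treat them as a block with 2 internal orders, giving 2 × (5)! = 240.
Subtracting, 720 − 240 = 480.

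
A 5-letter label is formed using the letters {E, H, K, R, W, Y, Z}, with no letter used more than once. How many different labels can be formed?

2520

Choose and order 5 of the 7 symbols: the first letter has 7 options, the next 6, and so on down to 3.
That product is 7 × 6 × 5 × 4 × 3 = 2520.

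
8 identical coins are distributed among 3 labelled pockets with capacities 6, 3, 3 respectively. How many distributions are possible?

13

Ignoring the caps, the number of non-negative solutions to x_1+…+x_3 = 8 is C(10,2) = 45.
Subtract solutions that violate a single cap (substitute x_i' = x_i − (cap_i+1)): x_1 ≥ 7 gives C(3,2) = 3; x_2 ≥ 4 gives C(6,2) = 15; x_3 ≥ 4 gives C(6,2) = 15. Together 33.
Add back pairs where two caps are both exceeded: 0 + 0 + 1 = 1.
By inclusion–exclusion the count is 45 − 33 + 1 = 13.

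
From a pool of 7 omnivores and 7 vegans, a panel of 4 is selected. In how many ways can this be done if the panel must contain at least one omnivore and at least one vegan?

931

Unrestricted: C(14,4) = 1001 ways to pick any 4 of the 14.
Subtract selections that omit an entire group: no omnivores → C(7,4) = 35; no vegans → C(7,4) = 35.
Both groups omitted at once is impossible, so 1001 − 70 = 931.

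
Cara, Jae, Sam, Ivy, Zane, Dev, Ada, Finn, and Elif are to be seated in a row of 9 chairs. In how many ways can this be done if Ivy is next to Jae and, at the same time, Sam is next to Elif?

Treat {Ivy,Jae} as one block (2 orders) and {Sam,Elif} as another (2 orders).
That leaves 7 units to arrange: 2 × 2 × 7! = 4 × 5040 = 20160.

20160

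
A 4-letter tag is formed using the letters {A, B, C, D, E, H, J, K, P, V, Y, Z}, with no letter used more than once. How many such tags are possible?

Choose and order 4 of the 12 symbols: the first letter has 12 options, the next 11, then 10, 9.
That product is 12 × 11 × 10 × 9 = 11880.

11880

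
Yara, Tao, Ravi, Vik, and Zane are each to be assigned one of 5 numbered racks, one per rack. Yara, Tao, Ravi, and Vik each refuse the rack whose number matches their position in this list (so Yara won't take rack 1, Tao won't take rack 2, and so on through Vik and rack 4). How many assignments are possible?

53

Let Aᵢ (for 1 ≤ i ≤ 4) be the placements that put person i in their forbidden rack. Any j of these fix j positions, leaving (5−j)! ways to fill the rest, and there are C(4,j) ways to pick which j.
By inclusion–exclusion, the number of valid placements is Σ_{j=0}^{4} (−1)^j C(4,j)·(5−j)!.
Computing: 120 − 96 + 36 − 8 + 1 = 53.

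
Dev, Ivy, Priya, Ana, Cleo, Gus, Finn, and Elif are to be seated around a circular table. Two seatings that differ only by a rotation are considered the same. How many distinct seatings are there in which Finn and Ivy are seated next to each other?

1440

Treat {Finn, Ivy} as one unit (2 internal orders) and seat the resulting 7 units around the table: (6)! circular arrangements.
So 2 × (6)! = 2 × 720 = 1440.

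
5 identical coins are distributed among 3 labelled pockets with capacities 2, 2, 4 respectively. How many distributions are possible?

8

Without the upper bounds there are C(7,2) = 21 ways to split 5 among 3 pockets.
Subtract solutions that violate a single cap (substitute x_i' = x_i − (cap_i+1)): x_1 ≥ 3 gives C(4,2) = 6; x_2 ≥ 3 gives C(4,2) = 6; x_3 ≥ 5 gives C(2,2) = 1. Together 13.
No two caps can be exceeded simultaneously, so the pair terms are all 0.
By inclusion–exclusion the count is 21 − 13 + 0 = 8.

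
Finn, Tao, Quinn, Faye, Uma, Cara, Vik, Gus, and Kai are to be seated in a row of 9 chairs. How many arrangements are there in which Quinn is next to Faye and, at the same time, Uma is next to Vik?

20160

Treat {Quinn,Faye} as one block (2 orders) and {Uma,Vik} as another (2 orders).
That leaves 7 units to arrange: 2 × 2 × 7! = 4 × 5040 = 20160.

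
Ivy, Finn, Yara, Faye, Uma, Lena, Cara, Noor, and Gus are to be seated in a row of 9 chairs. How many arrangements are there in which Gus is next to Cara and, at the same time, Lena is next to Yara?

Treat {Gus,Cara} as one block (2 orders) and {Lena,Yara} as another (2 orders).
That leaves 7 units to arrange: 2 × 2 × 7! = 4 × 5040 = 20160.

20160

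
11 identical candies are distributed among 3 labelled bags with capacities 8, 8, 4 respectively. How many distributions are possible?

38

Ignoring the caps, the number of non-negative solutions to x_1+…+x_3 = 11 is C(13,2) = 78.
Subtract solutions that violate a single cap (substitute x_i' = x_i − (cap_i+1)): x_1 ≥ 9 gives C(4,2) = 6; x_2 ≥ 9 gives C(4,2) = 6; x_3 ≥ 5 gives C(8,2) = 28. Together 40.
No two caps can be exceeded simultaneously, so the pair terms are all 0.
By inclusion–exclusion the count is 78 − 40 + 0 = 38.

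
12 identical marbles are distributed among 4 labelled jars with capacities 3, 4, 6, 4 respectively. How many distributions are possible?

Ignoring the caps, the number of non-negative solutions to x_1+…+x_4 = 12 is C(15,3) = 455.
Subtract solutions that violate a single cap (substitute x_i' = x_i − (cap_i+1)): x_1 ≥ 4 gives C(11,3) = 165; x_2 ≥ 5 gives C(10,3) = 120; x_3 ≥ 7 gives C(8,3) = 56; x_4 ≥ 5 gives C(10,3) = 120. Together 461.
Add back pairs where two caps are both exceeded: 20 + 4 + 20 + 1 + 10 + 1 = 56.
By inclusion–exclusion the count is 455 − 461 + 56 = 50.

50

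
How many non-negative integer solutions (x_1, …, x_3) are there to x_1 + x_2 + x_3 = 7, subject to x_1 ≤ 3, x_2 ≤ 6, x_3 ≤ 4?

Ignoring the caps, the number of non-negative solutions to x_1+…+x_3 = 7 is C(9,2) = 36.
Subtract solutions that violate a single cap (substitute x_i' = x_i − (cap_i+1)): x_1 ≥ 4 gives C(5,2) = 10; x_2 ≥ 7 gives C(2,2) = 1; x_3 ≥ 5 gives C(4,2) = 6. Together 17.
No two caps can be exceeded simultaneously, so the pair terms are all 0.
By inclusion–exclusion the count is 36 − 17 + 0 = 19.

19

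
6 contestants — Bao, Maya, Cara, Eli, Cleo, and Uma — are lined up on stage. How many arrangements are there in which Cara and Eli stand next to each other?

Place the 4 others and the Cara-Eli pair as 5 objects in a line; the pair has 2 internal arrangements.
So the count is 2·(5)! = 240.

240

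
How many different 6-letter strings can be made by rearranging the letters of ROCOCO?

The 6 letters of ROCOCO have repeats: C appearing twice and O appearing 3 times.
So there are 6! / (3!·2!) = 60 distinguishable arrangements.

60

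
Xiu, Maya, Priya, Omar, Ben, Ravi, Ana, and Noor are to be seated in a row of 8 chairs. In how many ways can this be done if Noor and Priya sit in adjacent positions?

10080

Place the 6 others and the Noor-Priya pair as 7 objects in a line; the pair has 2 internal arrangements.
That gives 2 × 7! = 2 × 5040 = 10080.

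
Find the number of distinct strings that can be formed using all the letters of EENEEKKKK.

Letter multiplicities in EENEEKKKK: E×4, K×4, N×1.
The number of distinct arrangements is 9!/(4!·4!) = 362880/576 = 630.

630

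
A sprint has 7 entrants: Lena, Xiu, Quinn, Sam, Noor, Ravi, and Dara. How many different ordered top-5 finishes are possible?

There are 7 choices for 1st place, 6 for 2nd, and so on down to 3 for position 5.
That gives 7 × 6 × 5 × 4 × 3 = 2520.

2520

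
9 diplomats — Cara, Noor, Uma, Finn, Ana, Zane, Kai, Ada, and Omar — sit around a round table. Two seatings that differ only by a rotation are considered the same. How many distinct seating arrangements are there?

40320

Seat Cara anywhere (absorbing the rotational symmetry), then permute the other 8: (8)! = 40320.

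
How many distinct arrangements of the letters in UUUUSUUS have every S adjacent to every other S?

Treat the 2 copies of S as a single block. The multiset to arrange is then {SS, U, U, U, U, U, U}, 7 items in all.
That gives (7)!/(6!) = 7 arrangements.

7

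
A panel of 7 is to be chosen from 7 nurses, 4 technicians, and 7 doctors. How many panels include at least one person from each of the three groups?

27734

With no constraint there are C(18,7) = 31824 possible selections.
Selections missing a whole group: no nurses → C(11,7) = 330; no technicians → C(14,7) = 3432; no doctors → C(11,7) = 330.
Add back selections omitting two groups (i.e. drawn from a single group): C(7,7) + C(4,7) + C(7,7) = 2.
By inclusion–exclusion: 31824 − 4092 + 2 = 27734.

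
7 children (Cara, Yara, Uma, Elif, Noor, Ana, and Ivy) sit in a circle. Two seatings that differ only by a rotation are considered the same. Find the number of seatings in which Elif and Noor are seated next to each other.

240

Glue Elif and Noor into a block (2 internal orders). Seating 6 units around a circle gives (5)! arrangements.
So 2 × (5)! = 2 × 120 = 240.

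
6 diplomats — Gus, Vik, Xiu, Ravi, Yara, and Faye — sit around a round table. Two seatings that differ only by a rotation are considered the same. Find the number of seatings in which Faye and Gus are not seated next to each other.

72

Without the restriction there are (5)! = 120 seatings.
Those with Faye next to Gus: fuse the pair into one unit and seat 5 units around a circle — 2·(4)! = 48.
Subtracting, 120 − 48 = 72.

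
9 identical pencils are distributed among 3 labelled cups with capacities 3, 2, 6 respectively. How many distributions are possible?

By stars and bars, unrestricted non-negative solutions to x_1+…+x_3 = 9 number C(9+2,2) = 55.
Subtract solutions that violate a single cap (substitute x_i' = x_i − (cap_i+1)): x_1 ≥ 4 gives C(7,2) = 21; x_2 ≥ 3 gives C(8,2) = 28; x_3 ≥ 7 gives C(4,2) = 6. Together 55.
Add back pairs where two caps are both exceeded: 6 + 0 + 0 = 6.
By inclusion–exclusion the count is 55 − 55 + 6 = 6.

6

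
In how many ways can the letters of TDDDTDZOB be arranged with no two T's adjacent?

5880

There are 9!/(4!·2!) = 7560 arrangements of TDDDTDZOB in total.
If the two T's are adjacent, glue them into one block, leaving 8 items to arrange: (8)!/(4!) = 1680 ways.
Subtracting, 7560 − 1680 = 5880 arrangements keep the T's apart.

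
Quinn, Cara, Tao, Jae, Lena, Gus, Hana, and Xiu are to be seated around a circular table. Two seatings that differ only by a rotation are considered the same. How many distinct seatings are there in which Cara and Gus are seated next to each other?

Glue Cara and Gus into a block (2 internal orders). Seating 7 units around a circle gives (6)! arrangements.
So 2 × (6)! = 2 × 720 = 1440.

1440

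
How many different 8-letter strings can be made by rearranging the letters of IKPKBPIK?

IKPKBPIK has 8 letters with I appearing twice, K appearing 3 times, and P appearing twice.
Dividing 8! = 40320 by 3!·2!·2! = 24 for the repeated letters gives 1680.

1680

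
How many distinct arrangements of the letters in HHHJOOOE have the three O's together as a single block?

Treat the 3 copies of O as a single block. The multiset to arrange is then {OOO, E, H, H, H, J}, 6 items in all.
That gives (6)!/(3!) = 120 arrangements.

120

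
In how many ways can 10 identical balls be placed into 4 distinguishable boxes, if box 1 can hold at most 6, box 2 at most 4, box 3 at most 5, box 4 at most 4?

120

By stars and bars, unrestricted non-negative solutions to x_1+…+x_4 = 10 number C(10+3,3) = 286.
Subtract solutions that violate a single cap (substitute x_i' = x_i − (cap_i+1)): x_1 ≥ 7 gives C(6,3) = 20; x_2 ≥ 5 gives C(8,3) = 56; x_3 ≥ 6 gives C(7,3) = 35; x_4 ≥ 5 gives C(8,3) = 56. Together 167.
Add back pairs where two caps are both exceeded: 0 + 0 + 0 + 0 + 1 + 0 = 1.
By inclusion–exclusion the count is 286 − 167 + 1 = 120.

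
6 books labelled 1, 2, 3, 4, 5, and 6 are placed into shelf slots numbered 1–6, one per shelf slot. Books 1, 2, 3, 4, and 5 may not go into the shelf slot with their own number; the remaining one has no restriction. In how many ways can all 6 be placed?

309

Let Aᵢ (for 1 ≤ i ≤ 5) be the placements that put book i in its forbidden shelf slot. Any j of these fix j positions, leaving (6−j)! ways to fill the rest, and there are C(5,j) ways to pick which j.
By inclusion–exclusion, the number of valid placements is Σ_{j=0}^{5} (−1)^j C(5,j)·(6−j)!.
Computing: 720 − 600 + 240 − 60 + 10 − 1 = 309.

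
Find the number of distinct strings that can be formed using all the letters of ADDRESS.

1260

ADDRESS has 7 letters with D appearing twice and S appearing twice.
The number of distinct arrangements is 7!/(2!·2!) = 5040/4 = 1260.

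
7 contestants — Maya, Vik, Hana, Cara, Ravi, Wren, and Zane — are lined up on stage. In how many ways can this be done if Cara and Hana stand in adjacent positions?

Place the 5 others and the Cara-Hana pair as 6 objects in a line; the pair has 2 internal arrangements.
So the count is 2·(6)! = 1440.

1440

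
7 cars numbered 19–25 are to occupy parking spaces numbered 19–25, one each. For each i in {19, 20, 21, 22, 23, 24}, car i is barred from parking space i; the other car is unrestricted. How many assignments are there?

Let Aᵢ (for 19 ≤ i ≤ 24) be the placements that put car i in its forbidden parking space. Any j of these fix j positions, leaving (7−j)! ways to fill the rest, and there are C(6,j) ways to pick which j.
By inclusion–exclusion, the number of valid placements is Σ_{j=0}^{6} (−1)^j C(6,j)·(7−j)!.
Computing: 5040 − 4320 + 1800 − 480 + 90 − 12 + 1 = 2119.

2119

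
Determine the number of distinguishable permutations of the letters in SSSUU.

10

SSSUU has 5 letters with S appearing 3 times and U appearing twice.
The number of distinct arrangements is 5!/(3!·2!) = 120/12 = 10.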